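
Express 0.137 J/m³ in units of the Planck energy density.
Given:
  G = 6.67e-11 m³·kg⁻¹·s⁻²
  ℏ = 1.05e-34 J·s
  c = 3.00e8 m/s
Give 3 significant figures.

2.93e-115

Planck energy density: u_P = c⁷/(ℏG²) = 4.68e113 J/m³.
0.137 / 4.68e113 = 2.93e-115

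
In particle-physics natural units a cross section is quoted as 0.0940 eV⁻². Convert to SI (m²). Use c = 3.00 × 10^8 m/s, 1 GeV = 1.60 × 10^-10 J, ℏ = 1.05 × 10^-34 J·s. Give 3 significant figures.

Area is [L]² = [E]⁻²·(ℏc)²; restore (ℏc)².
1 GeV⁻² → (ℏc)² × (1 GeV in J)⁻² = 3.88 × 10^-32 m².
Convert the energy scale: 0.0940 eV⁻² = 9.40 × 10^16 GeV⁻².
Result: 9.40 × 10^16 × 3.88 × 10^-32 = 3.64 × 10^-15 m².

3.64 × 10^-15 m²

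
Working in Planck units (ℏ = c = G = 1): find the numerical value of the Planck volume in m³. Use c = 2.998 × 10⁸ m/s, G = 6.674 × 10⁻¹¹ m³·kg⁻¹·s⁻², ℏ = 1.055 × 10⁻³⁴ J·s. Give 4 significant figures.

4.224 × 10⁻¹⁰⁵ m³

From ℏ = c = G = 1 the volume scale is V_P = (ℏG/c³)^(3/2).
  = √(1.784 × 10⁻²⁰⁹)
  = 4.224 × 10⁻¹⁰⁵ m³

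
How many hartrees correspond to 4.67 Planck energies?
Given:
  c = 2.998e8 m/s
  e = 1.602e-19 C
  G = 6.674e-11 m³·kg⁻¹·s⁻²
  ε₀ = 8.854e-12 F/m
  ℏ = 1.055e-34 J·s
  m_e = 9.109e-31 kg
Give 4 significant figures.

Planck energy: E_P = √(ℏc⁵/G) = 1.957e9 J
hartree: E_h = m_e e⁴/(4πε₀ℏ)² = 4.354e-18 J
4.67 × 1.957e9 / 4.354e-18 = 2.099e27

2.099e27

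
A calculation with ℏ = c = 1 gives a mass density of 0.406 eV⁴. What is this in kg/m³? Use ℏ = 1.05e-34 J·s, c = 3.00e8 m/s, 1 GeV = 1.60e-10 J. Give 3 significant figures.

9.46e-17 kg/m³

Mass density is [E]/(c²[L]³) = [E]⁴/(ℏ³c⁵).
1 GeV⁴ → 1/(ℏ³c⁵) × (1 GeV in J)⁴ = 2.33e20 kg/m³.
Convert the energy scale: 0.406 eV⁴ = 4.06e-37 GeV⁴.
Result: 4.06e-37 × 2.33e20 = 9.46e-17 kg/m³.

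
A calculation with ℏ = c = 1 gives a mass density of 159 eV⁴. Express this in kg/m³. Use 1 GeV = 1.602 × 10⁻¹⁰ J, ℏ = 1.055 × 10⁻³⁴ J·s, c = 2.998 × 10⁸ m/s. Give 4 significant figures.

3.682 × 10⁻¹⁴ kg/m³

Mass density is [E]/(c²[L]³) = [E]⁴/(ℏ³c⁵).
1 GeV⁴ → 1/(ℏ³c⁵) × (1 GeV in J)⁴ = 2.316 × 10²⁰ kg/m³.
Convert the energy scale: 159 eV⁴ = 1.59 × 10⁻³⁴ GeV⁴.
Result: 1.59 × 10⁻³⁴ × 2.316 × 10²⁰ = 3.682 × 10⁻¹⁴ kg/m³.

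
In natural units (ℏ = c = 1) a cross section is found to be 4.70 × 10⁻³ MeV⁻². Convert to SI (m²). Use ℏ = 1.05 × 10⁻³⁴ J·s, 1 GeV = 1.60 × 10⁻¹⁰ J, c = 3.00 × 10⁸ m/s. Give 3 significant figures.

1.82 × 10⁻²⁸ m²

Area is [L]² = [E]⁻²·(ℏc)²; restore (ℏc)².
1 GeV⁻² → (ℏc)² × (1 GeV in J)⁻² = 3.88 × 10⁻³² m².
Convert the energy scale: 4.70 × 10⁻³ MeV⁻² = 4.70 × 10³ GeV⁻².
Result: 4.70 × 10³ × 3.88 × 10⁻³² = 1.82 × 10⁻²⁸ m².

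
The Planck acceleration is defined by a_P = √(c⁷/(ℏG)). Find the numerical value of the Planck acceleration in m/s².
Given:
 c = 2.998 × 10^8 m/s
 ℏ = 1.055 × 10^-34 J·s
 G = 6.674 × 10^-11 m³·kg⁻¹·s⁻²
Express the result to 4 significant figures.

5.560 × 10^51 m/s²

a_P = √(c⁷/(ℏG))
  = √(3.092 × 10^103)
  = 5.560 × 10^51 m/s²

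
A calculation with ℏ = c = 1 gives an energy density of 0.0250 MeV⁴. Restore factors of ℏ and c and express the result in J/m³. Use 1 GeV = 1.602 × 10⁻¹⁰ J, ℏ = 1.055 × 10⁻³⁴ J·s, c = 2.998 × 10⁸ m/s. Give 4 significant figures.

[E]/[L]³ = [E]⁴/(ℏc)³; restore (ℏc)⁻³.
1 GeV⁴ → 1/(ℏc)³ × (1 GeV in J)⁴ = 2.082 × 10³⁷ J/m³.
Convert the energy scale: 0.0250 MeV⁴ = 2.50 × 10⁻¹⁴ GeV⁴.
Result: 2.50 × 10⁻¹⁴ × 2.082 × 10³⁷ = 5.204 × 10²³ J/m³.

5.204 × 10²³ J/m³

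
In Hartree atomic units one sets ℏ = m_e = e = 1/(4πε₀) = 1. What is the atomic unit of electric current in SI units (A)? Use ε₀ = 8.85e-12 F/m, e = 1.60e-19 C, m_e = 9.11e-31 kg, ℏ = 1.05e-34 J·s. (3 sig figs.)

6.67e-3 A

I_au = e E_h/ℏ = m_e e⁵/((4πε₀)²ℏ³)
E_h = 4.38e-18 J
e·E_h/ℏ = 6.67e-3 A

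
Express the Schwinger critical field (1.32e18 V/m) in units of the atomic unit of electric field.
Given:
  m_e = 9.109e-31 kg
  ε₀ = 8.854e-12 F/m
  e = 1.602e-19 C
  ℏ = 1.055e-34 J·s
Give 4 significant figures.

2.573e6

atomic unit of electric field: E_au = E_h/(e a₀) = m_e²e⁵/((4πε₀)³ℏ⁴) = 5.131e11 V/m.
1.32e18 / 5.131e11 = 2.573e6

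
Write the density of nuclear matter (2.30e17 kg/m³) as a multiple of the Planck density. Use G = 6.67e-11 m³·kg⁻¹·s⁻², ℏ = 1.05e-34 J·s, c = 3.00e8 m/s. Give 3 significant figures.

4.42e-80

Planck density: ρ_P = c⁵/(ℏG²) = 5.20e96 kg/m³.
2.30e17 / 5.20e96 = 4.42e-80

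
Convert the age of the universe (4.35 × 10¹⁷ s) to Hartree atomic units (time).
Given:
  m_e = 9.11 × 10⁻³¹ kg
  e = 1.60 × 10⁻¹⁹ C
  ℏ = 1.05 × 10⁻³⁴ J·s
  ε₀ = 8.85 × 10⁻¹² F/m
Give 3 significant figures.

atomic unit of time: τ_au = (4πε₀)²ℏ³/(m_e e⁴) = 2.40 × 10⁻¹⁷ s.
4.35 × 10¹⁷ / 2.40 × 10⁻¹⁷ = 1.81 × 10³⁴

1.81 × 10³⁴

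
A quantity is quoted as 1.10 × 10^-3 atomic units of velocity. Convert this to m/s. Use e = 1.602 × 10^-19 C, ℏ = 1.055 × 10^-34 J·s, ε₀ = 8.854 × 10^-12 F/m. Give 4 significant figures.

2.405 × 10^3 m/s

One atomic unit of velocity: v_au = e²/(4πε₀ℏ) = 2.186 × 10^6 m/s.
1.10 × 10^-3 × 2.186 × 10^6 m/s = 2.405 × 10^3 m/s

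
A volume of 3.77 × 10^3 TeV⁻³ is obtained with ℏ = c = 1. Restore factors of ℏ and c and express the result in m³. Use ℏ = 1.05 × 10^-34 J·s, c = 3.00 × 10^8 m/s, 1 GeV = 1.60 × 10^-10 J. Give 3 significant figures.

Volume is [L]³ = [E]⁻³·(ℏc)³.
1 GeV⁻³ → (ℏc)³ × (1 GeV in J)⁻³ = 7.63 × 10^-48 m³.
Convert the energy scale: 3.77 × 10^3 TeV⁻³ = 3.77 × 10^-6 GeV⁻³.
Result: 3.77 × 10^-6 × 7.63 × 10^-48 = 2.88 × 10^-53 m³.

2.88 × 10^-53 m³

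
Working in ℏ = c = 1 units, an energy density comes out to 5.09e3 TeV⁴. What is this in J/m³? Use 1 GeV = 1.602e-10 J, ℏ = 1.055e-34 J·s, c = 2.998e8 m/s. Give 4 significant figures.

[E]/[L]³ = [E]⁴/(ℏc)³; restore (ℏc)⁻³.
1 GeV⁴ → 1/(ℏc)³ × (1 GeV in J)⁴ = 2.082e37 J/m³.
Convert the energy scale: 5.09e3 TeV⁴ = 5.09e15 GeV⁴.
Result: 5.09e15 × 2.082e37 = 1.060e53 J/m³.

1.060e53 J/m³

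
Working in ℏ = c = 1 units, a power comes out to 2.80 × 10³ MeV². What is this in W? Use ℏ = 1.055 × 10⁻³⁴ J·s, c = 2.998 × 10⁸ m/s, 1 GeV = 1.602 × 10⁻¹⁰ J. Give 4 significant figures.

6.811 × 10¹¹ W

Power is [E]/[T] = [E]²/ℏ.
1 GeV² → 1/ℏ × (1 GeV in J)² = 2.433 × 10¹⁴ W.
Convert the energy scale: 2.80 × 10³ MeV² = 2.80 × 10⁻³ GeV².
Result: 2.80 × 10⁻³ × 2.433 × 10¹⁴ = 6.811 × 10¹¹ W.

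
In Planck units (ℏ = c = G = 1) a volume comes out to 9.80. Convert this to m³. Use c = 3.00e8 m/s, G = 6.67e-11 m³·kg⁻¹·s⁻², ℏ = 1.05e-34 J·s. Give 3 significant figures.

4.09e-104 m³

One Planck volume: V_P = (ℏG/c³)^(3/2) = 4.18e-105 m³.
9.80 × 4.18e-105 m³ = 4.09e-104 m³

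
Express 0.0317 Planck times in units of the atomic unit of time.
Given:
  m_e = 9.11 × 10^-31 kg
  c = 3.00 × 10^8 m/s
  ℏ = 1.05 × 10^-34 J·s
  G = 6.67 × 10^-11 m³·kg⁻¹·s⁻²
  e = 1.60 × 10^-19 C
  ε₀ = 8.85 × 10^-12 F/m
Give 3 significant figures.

7.10 × 10^-29

Planck time: t_P = √(ℏG/c⁵) = 5.37 × 10^-44 s
atomic unit of time: τ_au = (4πε₀)²ℏ³/(m_e e⁴) = 2.40 × 10^-17 s
0.0317 × 5.37 × 10^-44 / 2.40 × 10^-17 = 7.10 × 10^-29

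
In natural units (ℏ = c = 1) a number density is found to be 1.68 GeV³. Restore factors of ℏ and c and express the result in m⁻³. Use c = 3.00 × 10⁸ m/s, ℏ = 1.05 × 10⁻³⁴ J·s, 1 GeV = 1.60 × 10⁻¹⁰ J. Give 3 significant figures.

Number density is [L]⁻³ = [E]³/(ℏc)³.
1 GeV³ → 1/(ℏc)³ × (1 GeV in J)³ = 1.31 × 10⁴⁷ m⁻³.
Result: 1.68 × 1.31 × 10⁴⁷ = 2.20 × 10⁴⁷ m⁻³.

2.20 × 10⁴⁷ m⁻³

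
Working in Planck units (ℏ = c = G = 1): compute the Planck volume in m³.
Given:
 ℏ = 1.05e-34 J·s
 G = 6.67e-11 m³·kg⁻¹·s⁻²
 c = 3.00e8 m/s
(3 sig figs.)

4.18e-105 m³

From ℏ = c = G = 1 the volume scale is V_P = (ℏG/c³)^(3/2).
  = √(1.75e-209)
  = 4.18e-105 m³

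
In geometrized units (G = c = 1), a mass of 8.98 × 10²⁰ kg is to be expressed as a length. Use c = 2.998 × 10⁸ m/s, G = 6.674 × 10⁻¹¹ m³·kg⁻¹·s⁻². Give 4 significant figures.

6.668 × 10⁻⁷ m

In G = c = 1 units mass has dimensions of length; the conversion factor is G/c².
8.98 × 10²⁰ kg × (G/c²) = 6.668 × 10⁻⁷ m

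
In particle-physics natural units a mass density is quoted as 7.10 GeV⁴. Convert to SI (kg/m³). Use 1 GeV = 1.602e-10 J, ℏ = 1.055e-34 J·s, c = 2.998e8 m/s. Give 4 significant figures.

1.644e21 kg/m³

Mass density is [E]/(c²[L]³) = [E]⁴/(ℏ³c⁵).
1 GeV⁴ → 1/(ℏ³c⁵) × (1 GeV in J)⁴ = 2.316e20 kg/m³.
Result: 7.10 × 2.316e20 = 1.644e21 kg/m³.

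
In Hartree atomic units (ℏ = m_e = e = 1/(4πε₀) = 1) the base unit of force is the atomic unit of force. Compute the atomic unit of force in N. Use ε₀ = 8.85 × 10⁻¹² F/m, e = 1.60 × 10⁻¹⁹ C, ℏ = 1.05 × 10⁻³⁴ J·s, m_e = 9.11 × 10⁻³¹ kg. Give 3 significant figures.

8.33 × 10⁻⁸ N

F_au = E_h/a₀ = m_e²e⁶/((4πε₀)³ℏ⁴)
E_h = 4.38 × 10⁻¹⁸ J
a₀ = 5.26 × 10⁻¹¹ m
E_h/a₀ = 8.33 × 10⁻⁸ N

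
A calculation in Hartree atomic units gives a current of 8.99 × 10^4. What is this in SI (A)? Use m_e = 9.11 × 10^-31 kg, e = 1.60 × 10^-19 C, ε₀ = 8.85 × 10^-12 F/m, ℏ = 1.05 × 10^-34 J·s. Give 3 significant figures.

600 A

One atomic unit of electric current: I_au = e E_h/ℏ = m_e e⁵/((4πε₀)²ℏ³) = 6.67 × 10^-3 A.
8.99 × 10^4 × 6.67 × 10^-3 A = 600 A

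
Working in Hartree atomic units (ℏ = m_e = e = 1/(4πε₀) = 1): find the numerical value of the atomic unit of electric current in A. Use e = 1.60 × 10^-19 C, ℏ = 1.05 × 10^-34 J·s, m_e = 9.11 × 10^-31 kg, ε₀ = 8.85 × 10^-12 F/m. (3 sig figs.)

Dimensional analysis gives I_au = e E_h/ℏ = m_e e⁵/((4πε₀)²ℏ³).
E_h = 4.38 × 10^-18 J
e·E_h/ℏ = 6.67 × 10^-3 A

6.67 × 10^-3 A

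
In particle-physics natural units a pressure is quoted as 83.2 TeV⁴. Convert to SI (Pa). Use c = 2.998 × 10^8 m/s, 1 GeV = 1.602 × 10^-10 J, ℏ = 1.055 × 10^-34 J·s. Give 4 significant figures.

Pressure is [E]/[L]³ = [E]⁴/(ℏc)³.
1 GeV⁴ → 1/(ℏc)³ × (1 GeV in J)⁴ = 2.082 × 10^37 Pa.
Convert the energy scale: 83.2 TeV⁴ = 8.32 × 10^13 GeV⁴.
Result: 8.32 × 10^13 × 2.082 × 10^37 = 1.732 × 10^51 Pa.

1.732 × 10^51 Pa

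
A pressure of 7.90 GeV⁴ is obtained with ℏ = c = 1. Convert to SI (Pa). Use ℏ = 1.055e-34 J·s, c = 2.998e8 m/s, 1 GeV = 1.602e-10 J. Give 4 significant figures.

1.644e38 Pa

Pressure is [E]/[L]³ = [E]⁴/(ℏc)³.
1 GeV⁴ → 1/(ℏc)³ × (1 GeV in J)⁴ = 2.082e37 Pa.
Result: 7.90 × 2.082e37 = 1.644e38 Pa.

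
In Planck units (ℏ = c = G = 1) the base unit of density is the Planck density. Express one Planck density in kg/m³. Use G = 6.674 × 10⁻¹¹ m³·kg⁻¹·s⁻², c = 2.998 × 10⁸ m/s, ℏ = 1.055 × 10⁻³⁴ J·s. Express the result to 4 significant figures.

5.154 × 10⁹⁶ kg/m³

ρ_P = c⁵/(ℏG²)
  = 2.422 × 10⁴² / 4.699 × 10⁻⁵⁵
  = 5.154 × 10⁹⁶ kg/m³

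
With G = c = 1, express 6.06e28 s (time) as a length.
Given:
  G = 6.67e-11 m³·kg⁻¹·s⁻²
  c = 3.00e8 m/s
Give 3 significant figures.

1.82e37 m

Time → length via c.
6.06e28 s × (c) = 1.82e37 m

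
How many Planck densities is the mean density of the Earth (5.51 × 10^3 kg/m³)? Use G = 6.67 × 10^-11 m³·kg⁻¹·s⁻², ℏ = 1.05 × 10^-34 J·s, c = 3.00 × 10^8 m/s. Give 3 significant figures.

Planck density: ρ_P = c⁵/(ℏG²) = 5.20 × 10^96 kg/m³.
5.51 × 10^3 / 5.20 × 10^96 = 1.06 × 10^-93

1.06 × 10^-93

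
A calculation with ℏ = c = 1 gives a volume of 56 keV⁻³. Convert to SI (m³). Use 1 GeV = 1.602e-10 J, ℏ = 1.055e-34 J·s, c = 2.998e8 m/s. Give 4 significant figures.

4.310e-28 m³

Volume is [L]³ = [E]⁻³·(ℏc)³.
1 GeV⁻³ → (ℏc)³ × (1 GeV in J)⁻³ = 7.696e-48 m³.
Convert the energy scale: 56 keV⁻³ = 5.60e19 GeV⁻³.
Result: 5.60e19 × 7.696e-48 = 4.310e-28 m³.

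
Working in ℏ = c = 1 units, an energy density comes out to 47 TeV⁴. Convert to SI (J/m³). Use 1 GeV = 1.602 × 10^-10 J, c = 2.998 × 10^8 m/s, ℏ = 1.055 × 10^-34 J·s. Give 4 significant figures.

[E]/[L]³ = [E]⁴/(ℏc)³; restore (ℏc)⁻³.
1 GeV⁴ → 1/(ℏc)³ × (1 GeV in J)⁴ = 2.082 × 10^37 J/m³.
Convert the energy scale: 47 TeV⁴ = 4.70 × 10^13 GeV⁴.
Result: 4.70 × 10^13 × 2.082 × 10^37 = 9.784 × 10^50 J/m³.

9.784 × 10^50 J/m³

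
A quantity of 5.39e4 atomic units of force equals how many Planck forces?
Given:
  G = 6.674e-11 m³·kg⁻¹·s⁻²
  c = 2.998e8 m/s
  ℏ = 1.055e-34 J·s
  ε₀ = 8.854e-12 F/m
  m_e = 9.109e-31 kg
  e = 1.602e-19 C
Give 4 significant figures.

3.660e-47

atomic unit of force: F_au = E_h/a₀ = m_e²e⁶/((4πε₀)³ℏ⁴) = 8.220e-8 N
Planck force: F_P = c⁴/G = 1.210e44 N
5.39e4 × 8.220e-8 / 1.210e44 = 3.660e-47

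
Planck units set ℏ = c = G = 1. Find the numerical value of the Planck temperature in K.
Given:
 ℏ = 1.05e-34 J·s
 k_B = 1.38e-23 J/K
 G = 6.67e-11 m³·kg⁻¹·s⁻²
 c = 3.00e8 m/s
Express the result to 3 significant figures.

1.42e32 K

From ℏ = c = G = 1 the temperature scale is T_P = √(ℏc⁵/G) / k_B.
  = √(3.83e18) × 7.25e22
  = 1.42e32 K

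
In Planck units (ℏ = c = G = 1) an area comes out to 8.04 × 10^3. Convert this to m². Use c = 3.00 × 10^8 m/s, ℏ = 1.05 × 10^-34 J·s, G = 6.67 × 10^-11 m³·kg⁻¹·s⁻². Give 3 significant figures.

One Planck area: A_P = ℏG/c³ = 2.59 × 10^-70 m².
8.04 × 10^3 × 2.59 × 10^-70 m² = 2.09 × 10^-66 m²

2.09 × 10^-66 m²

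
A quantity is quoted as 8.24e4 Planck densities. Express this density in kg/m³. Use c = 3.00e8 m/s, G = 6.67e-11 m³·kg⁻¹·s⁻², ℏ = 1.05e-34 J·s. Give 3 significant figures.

One Planck density: ρ_P = c⁵/(ℏG²) = 5.20e96 kg/m³.
8.24e4 × 5.20e96 kg/m³ = 4.29e101 kg/m³

4.29e101 kg/m³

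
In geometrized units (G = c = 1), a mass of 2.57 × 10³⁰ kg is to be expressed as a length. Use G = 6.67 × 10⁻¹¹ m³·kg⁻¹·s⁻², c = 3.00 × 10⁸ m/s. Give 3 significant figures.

1.90 × 10³ m

In G = c = 1 units mass has dimensions of length; the conversion factor is G/c².
2.57 × 10³⁰ kg × (G/c²) = 1.90 × 10³ m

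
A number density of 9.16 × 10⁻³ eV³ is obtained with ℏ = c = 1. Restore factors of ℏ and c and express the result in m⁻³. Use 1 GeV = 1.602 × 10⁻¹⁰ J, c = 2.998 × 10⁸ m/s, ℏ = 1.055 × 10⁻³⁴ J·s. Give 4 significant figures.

1.190 × 10¹⁸ m⁻³

Number density is [L]⁻³ = [E]³/(ℏc)³.
1 GeV³ → 1/(ℏc)³ × (1 GeV in J)³ = 1.299 × 10⁴⁷ m⁻³.
Convert the energy scale: 9.16 × 10⁻³ eV³ = 9.16 × 10⁻³⁰ GeV³.
Result: 9.16 × 10⁻³⁰ × 1.299 × 10⁴⁷ = 1.190 × 10¹⁸ m⁻³.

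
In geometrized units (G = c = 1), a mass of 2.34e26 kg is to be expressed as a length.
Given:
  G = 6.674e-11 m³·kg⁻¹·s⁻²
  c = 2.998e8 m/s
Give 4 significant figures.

In G = c = 1 units mass has dimensions of length; the conversion factor is G/c².
2.34e26 kg × (G/c²) = 0.1738 m

0.1738 m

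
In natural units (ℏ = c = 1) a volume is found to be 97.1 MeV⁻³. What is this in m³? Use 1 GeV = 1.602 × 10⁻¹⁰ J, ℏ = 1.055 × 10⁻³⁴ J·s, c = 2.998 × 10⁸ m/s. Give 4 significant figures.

7.473 × 10⁻³⁷ m³

Volume is [L]³ = [E]⁻³·(ℏc)³.
1 GeV⁻³ → (ℏc)³ × (1 GeV in J)⁻³ = 7.696 × 10⁻⁴⁸ m³.
Convert the energy scale: 97.1 MeV⁻³ = 9.71 × 10¹⁰ GeV⁻³.
Result: 9.71 × 10¹⁰ × 7.696 × 10⁻⁴⁸ = 7.473 × 10⁻³⁷ m³.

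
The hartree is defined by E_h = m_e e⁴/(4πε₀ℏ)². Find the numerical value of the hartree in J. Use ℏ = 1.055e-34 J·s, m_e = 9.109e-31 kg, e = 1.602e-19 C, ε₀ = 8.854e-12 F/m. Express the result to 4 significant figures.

E_h = m_e e⁴/(4πε₀ℏ)²
  = 6.000e-106 / 1.378e-88
  = 4.354e-18 J

4.354e-18 J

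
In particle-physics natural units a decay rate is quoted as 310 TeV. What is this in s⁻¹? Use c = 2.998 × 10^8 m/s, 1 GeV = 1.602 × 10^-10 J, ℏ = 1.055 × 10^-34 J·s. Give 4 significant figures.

A rate is [E]/ℏ; divide by ℏ.
1 GeV → 1/ℏ × (1 GeV in J) = 1.518 × 10^24 s⁻¹.
Convert the energy scale: 310 TeV = 3.10 × 10^5 GeV.
Result: 3.10 × 10^5 × 1.518 × 10^24 = 4.707 × 10^29 s⁻¹.

4.707 × 10^29 s⁻¹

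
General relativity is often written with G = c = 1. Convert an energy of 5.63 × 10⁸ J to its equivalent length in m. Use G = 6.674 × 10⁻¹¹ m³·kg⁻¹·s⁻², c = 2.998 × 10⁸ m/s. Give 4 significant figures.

Energy → length via G/c⁴.
5.63 × 10⁸ J × (G/c⁴) = 4.651 × 10⁻³⁶ m

4.651 × 10⁻³⁶ m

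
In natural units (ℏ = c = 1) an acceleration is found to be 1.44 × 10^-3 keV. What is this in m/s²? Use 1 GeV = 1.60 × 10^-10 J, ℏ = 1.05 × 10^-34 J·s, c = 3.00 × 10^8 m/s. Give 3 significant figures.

6.58 × 10^23 m/s²

Acceleration is [L]/[T]² = c·[E]/ℏ.
1 GeV → c/ℏ × (1 GeV in J) = 4.57 × 10^32 m/s².
Convert the energy scale: 1.44 × 10^-3 keV = 1.44 × 10^-9 GeV.
Result: 1.44 × 10^-9 × 4.57 × 10^32 = 6.58 × 10^23 m/s².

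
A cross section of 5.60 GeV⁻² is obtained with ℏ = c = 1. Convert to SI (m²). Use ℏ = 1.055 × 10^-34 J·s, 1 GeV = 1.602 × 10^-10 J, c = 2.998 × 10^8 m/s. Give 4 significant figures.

Area is [L]² = [E]⁻²·(ℏc)²; restore (ℏc)².
1 GeV⁻² → (ℏc)² × (1 GeV in J)⁻² = 3.898 × 10^-32 m².
Result: 5.60 × 3.898 × 10^-32 = 2.183 × 10^-31 m².

2.183 × 10^-31 m²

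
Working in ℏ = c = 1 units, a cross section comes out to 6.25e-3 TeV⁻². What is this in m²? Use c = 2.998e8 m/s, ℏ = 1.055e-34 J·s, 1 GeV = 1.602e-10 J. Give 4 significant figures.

Area is [L]² = [E]⁻²·(ℏc)²; restore (ℏc)².
1 GeV⁻² → (ℏc)² × (1 GeV in J)⁻² = 3.898e-32 m².
Convert the energy scale: 6.25e-3 TeV⁻² = 6.25e-9 GeV⁻².
Result: 6.25e-9 × 3.898e-32 = 2.436e-40 m².

2.436e-40 m²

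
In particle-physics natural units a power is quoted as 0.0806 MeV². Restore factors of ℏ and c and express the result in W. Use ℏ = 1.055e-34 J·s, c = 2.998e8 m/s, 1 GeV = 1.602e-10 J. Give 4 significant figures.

Power is [E]/[T] = [E]²/ℏ.
1 GeV² → 1/ℏ × (1 GeV in J)² = 2.433e14 W.
Convert the energy scale: 0.0806 MeV² = 8.06e-8 GeV².
Result: 8.06e-8 × 2.433e14 = 1.961e7 W.

1.961e7 W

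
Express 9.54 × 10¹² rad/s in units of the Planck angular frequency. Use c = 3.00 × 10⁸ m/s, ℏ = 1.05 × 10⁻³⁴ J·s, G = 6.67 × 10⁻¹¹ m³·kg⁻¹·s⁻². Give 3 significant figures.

Planck angular frequency: ω_P = √(c⁵/(ℏG)) = 1.86 × 10⁴³ rad/s.
9.54 × 10¹² / 1.86 × 10⁴³ = 5.12 × 10⁻³¹

5.12 × 10⁻³¹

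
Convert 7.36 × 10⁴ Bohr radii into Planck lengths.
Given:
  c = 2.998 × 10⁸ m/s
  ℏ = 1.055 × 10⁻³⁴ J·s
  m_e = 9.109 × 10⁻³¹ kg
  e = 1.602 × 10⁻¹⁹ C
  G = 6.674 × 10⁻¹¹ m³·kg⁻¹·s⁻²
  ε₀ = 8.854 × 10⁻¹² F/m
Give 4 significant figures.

Bohr radius: a₀ = 4πε₀ℏ²/(m_e e²) = 5.297 × 10⁻¹¹ m
Planck length: ℓ_P = √(ℏG/c³) = 1.616 × 10⁻³⁵ m
7.36 × 10⁴ × 5.297 × 10⁻¹¹ / 1.616 × 10⁻³⁵ = 2.412 × 10²⁹

2.412 × 10²⁹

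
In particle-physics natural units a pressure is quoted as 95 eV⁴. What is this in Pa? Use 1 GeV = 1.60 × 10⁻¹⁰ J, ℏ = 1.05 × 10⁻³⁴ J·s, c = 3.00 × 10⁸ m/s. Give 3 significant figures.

Pressure is [E]/[L]³ = [E]⁴/(ℏc)³.
1 GeV⁴ → 1/(ℏc)³ × (1 GeV in J)⁴ = 2.10 × 10³⁷ Pa.
Convert the energy scale: 95 eV⁴ = 9.50 × 10⁻³⁵ GeV⁴.
Result: 9.50 × 10⁻³⁵ × 2.10 × 10³⁷ = 1.99 × 10³ Pa.

1.99 × 10³ Pa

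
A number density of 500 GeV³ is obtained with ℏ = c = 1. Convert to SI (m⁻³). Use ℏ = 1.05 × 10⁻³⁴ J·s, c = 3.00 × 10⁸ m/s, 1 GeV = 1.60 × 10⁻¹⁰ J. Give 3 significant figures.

Number density is [L]⁻³ = [E]³/(ℏc)³.
1 GeV³ → 1/(ℏc)³ × (1 GeV in J)³ = 1.31 × 10⁴⁷ m⁻³.
Result: 500 × 1.31 × 10⁴⁷ = 6.55 × 10⁴⁹ m⁻³.

6.55 × 10⁴⁹ m⁻³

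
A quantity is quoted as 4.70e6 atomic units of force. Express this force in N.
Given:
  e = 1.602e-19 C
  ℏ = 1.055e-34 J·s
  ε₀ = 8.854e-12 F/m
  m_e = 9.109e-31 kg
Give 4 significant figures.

0.3863 N

One atomic unit of force: F_au = E_h/a₀ = m_e²e⁶/((4πε₀)³ℏ⁴) = 8.220e-8 N.
4.70e6 × 8.220e-8 N = 0.3863 N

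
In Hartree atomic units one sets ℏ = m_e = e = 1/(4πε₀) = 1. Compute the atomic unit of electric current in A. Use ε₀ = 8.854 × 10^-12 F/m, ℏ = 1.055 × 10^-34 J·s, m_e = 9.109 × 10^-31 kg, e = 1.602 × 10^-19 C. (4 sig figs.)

6.612 × 10^-3 A

I_au = e E_h/ℏ = m_e e⁵/((4πε₀)²ℏ³)
E_h = 4.354 × 10^-18 J
e·E_h/ℏ = 6.612 × 10^-3 A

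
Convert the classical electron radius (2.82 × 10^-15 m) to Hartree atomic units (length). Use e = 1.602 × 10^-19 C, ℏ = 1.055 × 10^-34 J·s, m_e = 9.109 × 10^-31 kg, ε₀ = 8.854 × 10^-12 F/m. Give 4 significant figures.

5.323 × 10^-5

Bohr radius: a₀ = 4πε₀ℏ²/(m_e e²) = 5.297 × 10^-11 m.
2.82 × 10^-15 / 5.297 × 10^-11 = 5.323 × 10^-5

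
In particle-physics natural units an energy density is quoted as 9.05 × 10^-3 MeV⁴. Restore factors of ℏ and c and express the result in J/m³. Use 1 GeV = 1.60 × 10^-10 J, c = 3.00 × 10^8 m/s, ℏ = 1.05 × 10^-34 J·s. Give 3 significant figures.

1.90 × 10^23 J/m³

[E]/[L]³ = [E]⁴/(ℏc)³; restore (ℏc)⁻³.
1 GeV⁴ → 1/(ℏc)³ × (1 GeV in J)⁴ = 2.10 × 10^37 J/m³.
Convert the energy scale: 9.05 × 10^-3 MeV⁴ = 9.05 × 10^-15 GeV⁴.
Result: 9.05 × 10^-15 × 2.10 × 10^37 = 1.90 × 10^23 J/m³.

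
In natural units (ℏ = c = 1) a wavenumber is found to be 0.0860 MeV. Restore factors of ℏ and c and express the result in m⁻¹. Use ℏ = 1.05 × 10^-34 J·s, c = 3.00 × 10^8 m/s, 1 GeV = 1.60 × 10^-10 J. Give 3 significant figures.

4.37 × 10^11 m⁻¹

Inverse length is [E]/(ℏc).
1 GeV → 1/(ℏc) × (1 GeV in J) = 5.08 × 10^15 m⁻¹.
Convert the energy scale: 0.0860 MeV = 8.60 × 10^-5 GeV.
Result: 8.60 × 10^-5 × 5.08 × 10^15 = 4.37 × 10^11 m⁻¹.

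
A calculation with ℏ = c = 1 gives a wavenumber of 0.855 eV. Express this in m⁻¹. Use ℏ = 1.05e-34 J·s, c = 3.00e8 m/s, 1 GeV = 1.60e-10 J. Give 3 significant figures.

Inverse length is [E]/(ℏc).
1 GeV → 1/(ℏc) × (1 GeV in J) = 5.08e15 m⁻¹.
Convert the energy scale: 0.855 eV = 8.55e-10 GeV.
Result: 8.55e-10 × 5.08e15 = 4.34e6 m⁻¹.

4.34e6 m⁻¹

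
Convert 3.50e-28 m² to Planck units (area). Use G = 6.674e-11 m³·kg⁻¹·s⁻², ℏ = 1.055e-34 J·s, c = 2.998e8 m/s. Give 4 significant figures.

1.339e42

Planck area: A_P = ℏG/c³ = 2.613e-70 m².
3.50e-28 / 2.613e-70 = 1.339e42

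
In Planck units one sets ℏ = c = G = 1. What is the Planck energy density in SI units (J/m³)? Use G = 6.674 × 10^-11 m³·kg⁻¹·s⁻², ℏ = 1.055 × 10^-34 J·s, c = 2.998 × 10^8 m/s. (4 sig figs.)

u_P = c⁷/(ℏG²)
  = 2.177 × 10^59 / 4.699 × 10^-55
  = 4.632 × 10^113 J/m³

4.632 × 10^113 J/m³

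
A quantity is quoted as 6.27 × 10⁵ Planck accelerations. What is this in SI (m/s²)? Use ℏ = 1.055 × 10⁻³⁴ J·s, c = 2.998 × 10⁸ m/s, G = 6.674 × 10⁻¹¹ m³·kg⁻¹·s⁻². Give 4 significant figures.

One Planck acceleration: a_P = √(c⁷/(ℏG)) = 5.560 × 10⁵¹ m/s².
6.27 × 10⁵ × 5.560 × 10⁵¹ m/s² = 3.486 × 10⁵⁷ m/s²

3.486 × 10⁵⁷ m/s²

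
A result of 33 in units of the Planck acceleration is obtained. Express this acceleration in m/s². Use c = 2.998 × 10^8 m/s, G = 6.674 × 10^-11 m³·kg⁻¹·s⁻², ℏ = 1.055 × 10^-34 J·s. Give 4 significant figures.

1.835 × 10^53 m/s²

One Planck acceleration: a_P = √(c⁷/(ℏG)) = 5.560 × 10^51 m/s².
33 × 5.560 × 10^51 m/s² = 1.835 × 10^53 m/s²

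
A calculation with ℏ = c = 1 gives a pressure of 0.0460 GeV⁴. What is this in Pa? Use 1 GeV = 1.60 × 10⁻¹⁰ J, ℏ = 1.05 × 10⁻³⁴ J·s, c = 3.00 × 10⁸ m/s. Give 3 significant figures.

Pressure is [E]/[L]³ = [E]⁴/(ℏc)³.
1 GeV⁴ → 1/(ℏc)³ × (1 GeV in J)⁴ = 2.10 × 10³⁷ Pa.
Result: 0.0460 × 2.10 × 10³⁷ = 9.65 × 10³⁵ Pa.

9.65 × 10³⁵ Pa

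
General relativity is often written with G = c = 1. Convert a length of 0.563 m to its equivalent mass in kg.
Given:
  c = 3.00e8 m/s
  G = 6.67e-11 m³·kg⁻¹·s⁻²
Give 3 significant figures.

Length → mass via c²/G.
0.563 m × (c²/G) = 7.60e26 kg

7.60e26 kg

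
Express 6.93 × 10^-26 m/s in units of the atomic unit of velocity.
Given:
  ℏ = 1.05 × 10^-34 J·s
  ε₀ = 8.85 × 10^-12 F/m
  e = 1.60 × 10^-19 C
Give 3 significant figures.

atomic unit of velocity: v_au = e²/(4πε₀ℏ) = 2.19 × 10^6 m/s.
6.93 × 10^-26 / 2.19 × 10^6 = 3.16 × 10^-32

3.16 × 10^-32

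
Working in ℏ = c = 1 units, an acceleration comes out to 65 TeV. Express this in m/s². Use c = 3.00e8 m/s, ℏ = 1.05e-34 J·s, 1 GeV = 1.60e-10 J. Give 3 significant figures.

2.97e37 m/s²

Acceleration is [L]/[T]² = c·[E]/ℏ.
1 GeV → c/ℏ × (1 GeV in J) = 4.57e32 m/s².
Convert the energy scale: 65 TeV = 6.50e4 GeV.
Result: 6.50e4 × 4.57e32 = 2.97e37 m/s².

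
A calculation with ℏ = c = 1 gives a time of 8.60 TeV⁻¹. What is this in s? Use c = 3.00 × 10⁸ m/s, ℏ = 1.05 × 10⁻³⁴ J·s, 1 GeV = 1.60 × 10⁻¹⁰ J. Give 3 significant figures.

A time is [E]⁻¹ in ℏ=c=1; restore one factor of ℏ.
1 GeV⁻¹ → ℏ × (1 GeV in J)⁻¹ = 6.56 × 10⁻²⁵ s.
Convert the energy scale: 8.60 TeV⁻¹ = 8.60 × 10⁻³ GeV⁻¹.
Result: 8.60 × 10⁻³ × 6.56 × 10⁻²⁵ = 5.64 × 10⁻²⁷ s.

5.64 × 10⁻²⁷ s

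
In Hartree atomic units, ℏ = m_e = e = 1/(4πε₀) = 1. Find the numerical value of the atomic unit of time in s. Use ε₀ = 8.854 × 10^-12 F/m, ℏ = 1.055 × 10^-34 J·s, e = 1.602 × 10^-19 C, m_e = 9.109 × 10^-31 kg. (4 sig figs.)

2.423 × 10^-17 s

Dimensional analysis gives τ_au = (4πε₀)²ℏ³/(m_e e⁴).
E_h = 4.354 × 10^-18 J
ℏ/E_h = 2.423 × 10^-17 s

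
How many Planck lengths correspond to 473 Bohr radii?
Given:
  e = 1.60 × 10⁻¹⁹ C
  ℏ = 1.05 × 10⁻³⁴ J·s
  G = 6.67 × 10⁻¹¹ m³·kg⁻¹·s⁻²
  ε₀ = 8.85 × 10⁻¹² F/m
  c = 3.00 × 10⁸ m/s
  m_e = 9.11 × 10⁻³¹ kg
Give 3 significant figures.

1.54 × 10²⁷

Bohr radius: a₀ = 4πε₀ℏ²/(m_e e²) = 5.26 × 10⁻¹¹ m
Planck length: ℓ_P = √(ℏG/c³) = 1.61 × 10⁻³⁵ m
473 × 5.26 × 10⁻¹¹ / 1.61 × 10⁻³⁵ = 1.54 × 10²⁷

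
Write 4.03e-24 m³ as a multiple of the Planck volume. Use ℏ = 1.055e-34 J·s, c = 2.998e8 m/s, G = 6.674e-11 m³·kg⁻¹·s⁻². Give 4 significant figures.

9.541e80

Planck volume: V_P = (ℏG/c³)^(3/2) = 4.224e-105 m³.
4.03e-24 / 4.224e-105 = 9.541e80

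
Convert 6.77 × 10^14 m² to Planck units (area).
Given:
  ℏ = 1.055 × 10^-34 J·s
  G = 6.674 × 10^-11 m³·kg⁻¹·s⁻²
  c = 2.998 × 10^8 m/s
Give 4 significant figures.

Planck area: A_P = ℏG/c³ = 2.613 × 10^-70 m².
6.77 × 10^14 / 2.613 × 10^-70 = 2.591 × 10^84

2.591 × 10^84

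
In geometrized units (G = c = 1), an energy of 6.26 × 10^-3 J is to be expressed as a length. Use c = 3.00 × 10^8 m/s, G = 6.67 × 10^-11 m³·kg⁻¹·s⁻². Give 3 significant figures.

Energy → length via G/c⁴.
6.26 × 10^-3 J × (G/c⁴) = 5.15 × 10^-47 m

5.15 × 10^-47 m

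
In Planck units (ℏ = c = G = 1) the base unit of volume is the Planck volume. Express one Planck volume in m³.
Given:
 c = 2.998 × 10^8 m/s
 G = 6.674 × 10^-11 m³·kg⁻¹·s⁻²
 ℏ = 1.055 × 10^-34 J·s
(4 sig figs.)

4.224 × 10^-105 m³

V_P = (ℏG/c³)^(3/2)
  = √(1.784 × 10^-209)
  = 4.224 × 10^-105 m³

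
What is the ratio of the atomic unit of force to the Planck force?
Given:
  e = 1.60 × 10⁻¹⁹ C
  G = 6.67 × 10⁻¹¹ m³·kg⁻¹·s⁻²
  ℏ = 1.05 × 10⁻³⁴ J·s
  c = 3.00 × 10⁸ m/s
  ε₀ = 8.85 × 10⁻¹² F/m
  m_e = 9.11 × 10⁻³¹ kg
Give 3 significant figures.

atomic unit of force: F_au = E_h/a₀ = m_e²e⁶/((4πε₀)³ℏ⁴) = 8.33 × 10⁻⁸ N
Planck force: F_P = c⁴/G = 1.21 × 10⁴⁴ N
ratio = 8.33 × 10⁻⁸ / 1.21 × 10⁴⁴ = 6.86 × 10⁻⁵²

6.86 × 10⁻⁵²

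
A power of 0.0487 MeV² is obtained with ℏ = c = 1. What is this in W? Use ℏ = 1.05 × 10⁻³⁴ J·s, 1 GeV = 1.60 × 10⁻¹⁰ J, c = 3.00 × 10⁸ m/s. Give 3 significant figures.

Power is [E]/[T] = [E]²/ℏ.
1 GeV² → 1/ℏ × (1 GeV in J)² = 2.44 × 10¹⁴ W.
Convert the energy scale: 0.0487 MeV² = 4.87 × 10⁻⁸ GeV².
Result: 4.87 × 10⁻⁸ × 2.44 × 10¹⁴ = 1.19 × 10⁷ W.

1.19 × 10⁷ W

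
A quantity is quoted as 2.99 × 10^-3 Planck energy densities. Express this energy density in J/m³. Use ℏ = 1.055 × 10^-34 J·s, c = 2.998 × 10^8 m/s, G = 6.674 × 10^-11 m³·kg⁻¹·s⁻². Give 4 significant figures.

1.385 × 10^111 J/m³

One Planck energy density: u_P = c⁷/(ℏG²) = 4.632 × 10^113 J/m³.
2.99 × 10^-3 × 4.632 × 10^113 J/m³ = 1.385 × 10^111 J/m³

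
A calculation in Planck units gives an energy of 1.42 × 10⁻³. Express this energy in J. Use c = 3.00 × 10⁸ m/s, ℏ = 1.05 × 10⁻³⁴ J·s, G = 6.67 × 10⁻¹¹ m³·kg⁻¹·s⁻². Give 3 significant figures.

One Planck energy: E_P = √(ℏc⁵/G) = 1.96 × 10⁹ J.
1.42 × 10⁻³ × 1.96 × 10⁹ J = 2.78 × 10⁶ J

2.78 × 10⁶ J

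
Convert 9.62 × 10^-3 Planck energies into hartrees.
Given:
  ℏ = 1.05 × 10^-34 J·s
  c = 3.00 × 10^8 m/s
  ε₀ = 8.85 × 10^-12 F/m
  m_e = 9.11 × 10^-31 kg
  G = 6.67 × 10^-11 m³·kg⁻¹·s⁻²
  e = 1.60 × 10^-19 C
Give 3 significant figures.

4.30 × 10^24

Planck energy: E_P = √(ℏc⁵/G) = 1.96 × 10^9 J
hartree: E_h = m_e e⁴/(4πε₀ℏ)² = 4.38 × 10^-18 J
9.62 × 10^-3 × 1.96 × 10^9 / 4.38 × 10^-18 = 4.30 × 10^24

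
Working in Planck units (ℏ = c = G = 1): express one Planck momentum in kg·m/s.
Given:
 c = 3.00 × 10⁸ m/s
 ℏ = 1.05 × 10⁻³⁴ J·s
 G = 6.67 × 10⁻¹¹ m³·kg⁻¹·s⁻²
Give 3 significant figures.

Dimensional analysis gives p_P = √(ℏc³/G).
  = √(42.5)
  = 6.52 kg·m/s

6.52 kg·m/s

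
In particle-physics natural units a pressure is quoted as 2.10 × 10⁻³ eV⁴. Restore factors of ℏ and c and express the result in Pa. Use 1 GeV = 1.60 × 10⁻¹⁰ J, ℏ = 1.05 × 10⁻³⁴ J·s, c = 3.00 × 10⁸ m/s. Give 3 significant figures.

0.0440 Pa

Pressure is [E]/[L]³ = [E]⁴/(ℏc)³.
1 GeV⁴ → 1/(ℏc)³ × (1 GeV in J)⁴ = 2.10 × 10³⁷ Pa.
Convert the energy scale: 2.10 × 10⁻³ eV⁴ = 2.10 × 10⁻³⁹ GeV⁴.
Result: 2.10 × 10⁻³⁹ × 2.10 × 10³⁷ = 0.0440 Pa.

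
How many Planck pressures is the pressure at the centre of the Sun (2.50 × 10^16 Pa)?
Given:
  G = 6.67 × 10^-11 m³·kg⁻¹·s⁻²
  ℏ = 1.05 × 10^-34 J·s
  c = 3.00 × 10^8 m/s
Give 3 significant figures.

Planck pressure: p_P = c⁷/(ℏG²) = 4.68 × 10^113 Pa.
2.50 × 10^16 / 4.68 × 10^113 = 5.34 × 10^-98

5.34 × 10^-98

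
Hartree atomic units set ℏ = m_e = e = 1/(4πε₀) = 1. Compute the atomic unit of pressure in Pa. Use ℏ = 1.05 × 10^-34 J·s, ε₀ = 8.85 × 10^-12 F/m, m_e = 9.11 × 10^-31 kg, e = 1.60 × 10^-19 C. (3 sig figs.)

Dimensional analysis gives P_au = E_h/a₀³ = m_e⁴e¹⁰/((4πε₀)⁵ℏ⁸).
E_h = 4.38 × 10^-18 J
a₀ = 5.26 × 10^-11 m
E_h/a₀³ = 3.01 × 10^13 Pa

3.01 × 10^13 Pa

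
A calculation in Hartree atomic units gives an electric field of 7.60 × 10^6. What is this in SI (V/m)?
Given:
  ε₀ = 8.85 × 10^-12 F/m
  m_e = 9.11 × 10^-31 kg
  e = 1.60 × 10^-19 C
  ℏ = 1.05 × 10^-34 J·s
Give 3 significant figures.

One atomic unit of electric field: E_au = E_h/(e a₀) = m_e²e⁵/((4πε₀)³ℏ⁴) = 5.20 × 10^11 V/m.
7.60 × 10^6 × 5.20 × 10^11 V/m = 3.96 × 10^18 V/m

3.96 × 10^18 V/m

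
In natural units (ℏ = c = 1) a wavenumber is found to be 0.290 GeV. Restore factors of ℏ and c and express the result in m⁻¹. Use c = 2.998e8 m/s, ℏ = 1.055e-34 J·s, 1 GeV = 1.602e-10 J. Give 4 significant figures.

1.469e15 m⁻¹

Inverse length is [E]/(ℏc).
1 GeV → 1/(ℏc) × (1 GeV in J) = 5.065e15 m⁻¹.
Result: 0.290 × 5.065e15 = 1.469e15 m⁻¹.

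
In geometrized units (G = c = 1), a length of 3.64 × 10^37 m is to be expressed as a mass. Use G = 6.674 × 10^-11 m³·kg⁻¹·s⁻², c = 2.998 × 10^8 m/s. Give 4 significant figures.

4.902 × 10^64 kg

Length → mass via c²/G.
3.64 × 10^37 m × (c²/G) = 4.902 × 10^64 kg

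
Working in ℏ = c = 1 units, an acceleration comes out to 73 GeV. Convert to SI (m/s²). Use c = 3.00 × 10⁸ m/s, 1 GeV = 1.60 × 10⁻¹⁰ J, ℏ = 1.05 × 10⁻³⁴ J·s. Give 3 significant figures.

3.34 × 10³⁴ m/s²

Acceleration is [L]/[T]² = c·[E]/ℏ.
1 GeV → c/ℏ × (1 GeV in J) = 4.57 × 10³² m/s².
Result: 73 × 4.57 × 10³² = 3.34 × 10³⁴ m/s².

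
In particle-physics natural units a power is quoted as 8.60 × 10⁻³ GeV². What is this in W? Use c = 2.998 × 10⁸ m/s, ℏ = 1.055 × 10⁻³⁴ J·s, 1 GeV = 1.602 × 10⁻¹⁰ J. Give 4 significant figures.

2.092 × 10¹² W

Power is [E]/[T] = [E]²/ℏ.
1 GeV² → 1/ℏ × (1 GeV in J)² = 2.433 × 10¹⁴ W.
Result: 8.60 × 10⁻³ × 2.433 × 10¹⁴ = 2.092 × 10¹² W.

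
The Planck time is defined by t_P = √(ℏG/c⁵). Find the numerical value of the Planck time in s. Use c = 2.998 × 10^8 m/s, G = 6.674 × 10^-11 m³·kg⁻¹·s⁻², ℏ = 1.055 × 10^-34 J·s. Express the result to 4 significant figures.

5.392 × 10^-44 s

t_P = √(ℏG/c⁵)
  = √(2.907 × 10^-87)
  = 5.392 × 10^-44 s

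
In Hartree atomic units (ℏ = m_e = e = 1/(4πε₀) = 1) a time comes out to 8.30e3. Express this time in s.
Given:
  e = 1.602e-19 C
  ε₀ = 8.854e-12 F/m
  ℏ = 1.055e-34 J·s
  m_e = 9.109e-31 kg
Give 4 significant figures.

2.011e-13 s

One atomic unit of time: τ_au = (4πε₀)²ℏ³/(m_e e⁴) = 2.423e-17 s.
8.30e3 × 2.423e-17 s = 2.011e-13 s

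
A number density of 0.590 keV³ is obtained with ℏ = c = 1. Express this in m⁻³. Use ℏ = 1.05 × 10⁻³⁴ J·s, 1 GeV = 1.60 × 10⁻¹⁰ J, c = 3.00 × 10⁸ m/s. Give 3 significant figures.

7.73 × 10²⁸ m⁻³

Number density is [L]⁻³ = [E]³/(ℏc)³.
1 GeV³ → 1/(ℏc)³ × (1 GeV in J)³ = 1.31 × 10⁴⁷ m⁻³.
Convert the energy scale: 0.590 keV³ = 5.90 × 10⁻¹⁹ GeV³.
Result: 5.90 × 10⁻¹⁹ × 1.31 × 10⁴⁷ = 7.73 × 10²⁸ m⁻³.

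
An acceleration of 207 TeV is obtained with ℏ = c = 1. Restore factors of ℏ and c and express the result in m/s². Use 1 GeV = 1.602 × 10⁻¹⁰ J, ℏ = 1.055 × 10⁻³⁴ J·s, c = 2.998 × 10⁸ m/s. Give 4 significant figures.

Acceleration is [L]/[T]² = c·[E]/ℏ.
1 GeV → c/ℏ × (1 GeV in J) = 4.552 × 10³² m/s².
Convert the energy scale: 207 TeV = 2.07 × 10⁵ GeV.
Result: 2.07 × 10⁵ × 4.552 × 10³² = 9.423 × 10³⁷ m/s².

9.423 × 10³⁷ m/s²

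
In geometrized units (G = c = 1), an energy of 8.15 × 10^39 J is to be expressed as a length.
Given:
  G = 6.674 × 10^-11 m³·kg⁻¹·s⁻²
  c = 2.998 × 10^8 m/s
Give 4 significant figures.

6.733 × 10^-5 m

Energy → length via G/c⁴.
8.15 × 10^39 J × (G/c⁴) = 6.733 × 10^-5 m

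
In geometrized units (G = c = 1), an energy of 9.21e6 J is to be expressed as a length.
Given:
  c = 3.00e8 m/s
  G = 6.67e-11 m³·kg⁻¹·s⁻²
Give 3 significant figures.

Energy → length via G/c⁴.
9.21e6 J × (G/c⁴) = 7.58e-38 m

7.58e-38 m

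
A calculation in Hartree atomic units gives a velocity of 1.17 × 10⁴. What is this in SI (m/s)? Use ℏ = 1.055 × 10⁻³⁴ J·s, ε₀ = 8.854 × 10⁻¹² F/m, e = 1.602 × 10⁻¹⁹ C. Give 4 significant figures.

2.558 × 10¹⁰ m/s

One atomic unit of velocity: v_au = e²/(4πε₀ℏ) = 2.186 × 10⁶ m/s.
1.17 × 10⁴ × 2.186 × 10⁶ m/s = 2.558 × 10¹⁰ m/s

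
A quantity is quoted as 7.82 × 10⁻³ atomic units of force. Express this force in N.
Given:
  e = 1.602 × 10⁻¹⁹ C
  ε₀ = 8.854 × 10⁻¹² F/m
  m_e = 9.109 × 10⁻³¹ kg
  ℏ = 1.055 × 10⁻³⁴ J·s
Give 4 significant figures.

6.428 × 10⁻¹⁰ N

One atomic unit of force: F_au = E_h/a₀ = m_e²e⁶/((4πε₀)³ℏ⁴) = 8.220 × 10⁻⁸ N.
7.82 × 10⁻³ × 8.220 × 10⁻⁸ N = 6.428 × 10⁻¹⁰ N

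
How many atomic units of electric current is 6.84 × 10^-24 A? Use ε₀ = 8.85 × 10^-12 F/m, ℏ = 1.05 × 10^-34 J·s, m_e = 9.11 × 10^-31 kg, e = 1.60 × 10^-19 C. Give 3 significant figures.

1.03 × 10^-21

atomic unit of electric current: I_au = e E_h/ℏ = m_e e⁵/((4πε₀)²ℏ³) = 6.67 × 10^-3 A.
6.84 × 10^-24 / 6.67 × 10^-3 = 1.03 × 10^-21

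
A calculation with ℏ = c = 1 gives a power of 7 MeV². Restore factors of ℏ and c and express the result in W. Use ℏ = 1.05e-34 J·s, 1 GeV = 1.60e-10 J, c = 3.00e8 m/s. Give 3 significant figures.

Power is [E]/[T] = [E]²/ℏ.
1 GeV² → 1/ℏ × (1 GeV in J)² = 2.44e14 W.
Convert the energy scale: 7 MeV² = 7.00e-6 GeV².
Result: 7.00e-6 × 2.44e14 = 1.71e9 W.

1.71e9 W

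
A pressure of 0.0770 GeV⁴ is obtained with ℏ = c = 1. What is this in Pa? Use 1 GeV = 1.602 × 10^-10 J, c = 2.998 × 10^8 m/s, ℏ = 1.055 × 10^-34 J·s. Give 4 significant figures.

1.603 × 10^36 Pa

Pressure is [E]/[L]³ = [E]⁴/(ℏc)³.
1 GeV⁴ → 1/(ℏc)³ × (1 GeV in J)⁴ = 2.082 × 10^37 Pa.
Result: 0.0770 × 2.082 × 10^37 = 1.603 × 10^36 Pa.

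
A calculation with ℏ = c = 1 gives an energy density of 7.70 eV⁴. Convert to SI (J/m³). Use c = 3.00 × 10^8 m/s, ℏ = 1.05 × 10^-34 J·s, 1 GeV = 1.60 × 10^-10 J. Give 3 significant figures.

[E]/[L]³ = [E]⁴/(ℏc)³; restore (ℏc)⁻³.
1 GeV⁴ → 1/(ℏc)³ × (1 GeV in J)⁴ = 2.10 × 10^37 J/m³.
Convert the energy scale: 7.70 eV⁴ = 7.70 × 10^-36 GeV⁴.
Result: 7.70 × 10^-36 × 2.10 × 10^37 = 161 J/m³.

161 J/m³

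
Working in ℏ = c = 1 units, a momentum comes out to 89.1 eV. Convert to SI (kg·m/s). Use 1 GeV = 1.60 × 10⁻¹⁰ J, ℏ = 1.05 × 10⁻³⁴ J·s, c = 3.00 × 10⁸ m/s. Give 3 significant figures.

Momentum is [E]/c; divide by c.
1 GeV → 1/c × (1 GeV in J) = 5.33 × 10⁻¹⁹ kg·m/s.
Convert the energy scale: 89.1 eV = 8.91 × 10⁻⁸ GeV.
Result: 8.91 × 10⁻⁸ × 5.33 × 10⁻¹⁹ = 4.75 × 10⁻²⁶ kg·m/s.

4.75 × 10⁻²⁶ kg·m/s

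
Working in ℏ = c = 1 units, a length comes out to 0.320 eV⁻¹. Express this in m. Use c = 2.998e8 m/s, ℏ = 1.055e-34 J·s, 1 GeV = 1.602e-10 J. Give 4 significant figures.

A length is [E]⁻¹ in ℏ=c=1; restore one factor of ℏc.
1 GeV⁻¹ → ℏc × (1 GeV in J)⁻¹ = 1.974e-16 m.
Convert the energy scale: 0.320 eV⁻¹ = 3.20e8 GeV⁻¹.
Result: 3.20e8 × 1.974e-16 = 6.318e-8 m.

6.318e-8 m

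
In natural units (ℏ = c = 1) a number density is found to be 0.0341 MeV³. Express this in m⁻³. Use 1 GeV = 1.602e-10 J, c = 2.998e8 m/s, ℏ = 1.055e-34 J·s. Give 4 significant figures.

Number density is [L]⁻³ = [E]³/(ℏc)³.
1 GeV³ → 1/(ℏc)³ × (1 GeV in J)³ = 1.299e47 m⁻³.
Convert the energy scale: 0.0341 MeV³ = 3.41e-11 GeV³.
Result: 3.41e-11 × 1.299e47 = 4.431e36 m⁻³.

4.431e36 m⁻³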